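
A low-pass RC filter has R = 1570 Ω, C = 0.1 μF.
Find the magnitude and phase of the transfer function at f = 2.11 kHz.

Step 1 — Angular frequency: ω = 2π·2110 = 1.326e+04 rad/s.
Step 2 — Transfer function: H(jω) = 1/(1 + jωRC).
Step 3 — Denominator: 1 + jωRC = 1 + j·1.326e+04·1570·1e-07 = 1 + j2.081.
Step 4 — H = 0.1875 - j0.3903.
Step 5 — Magnitude: |H| = 0.4331 (-7.3 dB); phase: φ = -64.3°.

|H| = 0.4331 (-7.3 dB), φ = -64.3°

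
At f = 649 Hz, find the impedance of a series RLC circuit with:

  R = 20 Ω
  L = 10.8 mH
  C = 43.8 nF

Step 1 — Angular frequency: ω = 2π·f = 2π·649 = 4078 rad/s.
Step 2 — Component impedances:
  R: Z = R = 20 Ω
  L: Z = jωL = j·4078·0.0108 = 0 + j44.04 Ω
  C: Z = 1/(jωC) = -j/(ω·C) = 0 - j5599 Ω
Step 3 — Series combination: Z_total = R + L + C = 20 - j5555 Ω = 5555∠-89.8° Ω.

Z = 20 - j5555 Ω = 5555∠-89.8° Ω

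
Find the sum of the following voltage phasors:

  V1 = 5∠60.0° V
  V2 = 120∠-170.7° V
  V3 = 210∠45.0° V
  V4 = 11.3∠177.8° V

Step 1 — Convert each phasor to rectangular form:
  V1 = 5·(cos(60.0°) + j·sin(60.0°)) = 2.5 + j4.33 V
  V2 = 120·(cos(-170.7°) + j·sin(-170.7°)) = -118.4 - j19.39 V
  V3 = 210·(cos(45.0°) + j·sin(45.0°)) = 148.5 + j148.5 V
  V4 = 11.3·(cos(177.8°) + j·sin(177.8°)) = -11.29 + j0.4338 V
Step 2 — Sum components: V_total = 21.28 + j133.9 V.
Step 3 — Convert to polar: |V_total| = 135.5 V, ∠V_total = 81.0°.

V_total = 135.5∠81.0° V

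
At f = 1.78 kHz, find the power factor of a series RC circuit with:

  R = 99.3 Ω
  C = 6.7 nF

Step 1 — Angular frequency: ω = 2π·f = 2π·1780 = 1.118e+04 rad/s.
Step 2 — Component impedances:
  R: Z = R = 99.3 Ω
  C: Z = 1/(jωC) = -j/(ω·C) = 0 - j1.335e+04 Ω
Step 3 — Series combination: Z_total = R + C = 99.3 - j1.335e+04 Ω = 1.335e+04∠-89.6° Ω.
Step 4 — Power factor: PF = cos(φ) = Re(Z)/|Z| = 99.3/13345.6 = 0.007441.
Step 5 — Type: Im(Z) = -1.335e+04 ⇒ leading (phase φ = -89.6°).

PF = 0.007441 (leading, φ = -89.6°)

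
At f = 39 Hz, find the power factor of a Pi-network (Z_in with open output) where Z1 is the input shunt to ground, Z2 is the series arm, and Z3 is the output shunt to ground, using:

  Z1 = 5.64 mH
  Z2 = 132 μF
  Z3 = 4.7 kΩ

Step 1 — Angular frequency: ω = 2π·f = 2π·39 = 245 rad/s.
Step 2 — Component impedances:
  Z1: Z = jωL = j·245·0.00564 = 0 + j1.382 Ω
  Z2: Z = 1/(jωC) = -j/(ω·C) = 0 - j30.92 Ω
  Z3: Z = R = 4700 Ω
Step 3 — With open output, the series arm Z2 and the output shunt Z3 appear in series to ground: Z2 + Z3 = 4700 - j30.92 Ω.
Step 4 — Parallel with input shunt Z1: Z_in = Z1 || (Z2 + Z3) = 0.0004064 + j1.382 Ω = 1.382∠90.0° Ω.
Step 5 — Power factor: PF = cos(φ) = Re(Z)/|Z| = 0.00040638/1.3821 = 0.000294.
Step 6 — Type: Im(Z) = 1.382 ⇒ lagging (phase φ = 90.0°).

PF = 0.000294 (lagging, φ = 90.0°)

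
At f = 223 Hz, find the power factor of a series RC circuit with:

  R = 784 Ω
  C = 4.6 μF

Step 1 — Angular frequency: ω = 2π·f = 2π·223 = 1401 rad/s.
Step 2 — Component impedances:
  R: Z = R = 784 Ω
  C: Z = 1/(jωC) = -j/(ω·C) = 0 - j155.2 Ω
Step 3 — Series combination: Z_total = R + C = 784 - j155.2 Ω = 799.2∠-11.2° Ω.
Step 4 — Power factor: PF = cos(φ) = Re(Z)/|Z| = 784/799.2 = 0.981.
Step 5 — Type: Im(Z) = -155.2 ⇒ leading (phase φ = -11.2°).

PF = 0.981 (leading, φ = -11.2°)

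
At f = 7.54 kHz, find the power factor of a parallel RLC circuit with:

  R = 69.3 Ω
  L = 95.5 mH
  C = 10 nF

Step 1 — Angular frequency: ω = 2π·f = 2π·7540 = 4.738e+04 rad/s.
Step 2 — Component impedances:
  R: Z = R = 69.3 Ω
  L: Z = jωL = j·4.738e+04·0.0955 = 0 + j4524 Ω
  C: Z = 1/(jωC) = -j/(ω·C) = 0 - j2111 Ω
Step 3 — Parallel combination: 1/Z_total = 1/R + 1/L + 1/C; Z_total = 69.28 - j1.213 Ω = 69.29∠-1.0° Ω.
Step 4 — Power factor: PF = cos(φ) = Re(Z)/|Z| = 69.2787/69.2894 = 0.9998.
Step 5 — Type: Im(Z) = -1.213 ⇒ leading (phase φ = -1.0°).

PF = 0.9998 (leading, φ = -1.0°)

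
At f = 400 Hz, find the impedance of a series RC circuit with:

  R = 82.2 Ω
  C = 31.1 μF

Step 1 — Angular frequency: ω = 2π·f = 2π·400 = 2513 rad/s.
Step 2 — Component impedances:
  R: Z = R = 82.2 Ω
  C: Z = 1/(jωC) = -j/(ω·C) = 0 - j12.79 Ω
Step 3 — Series combination: Z_total = R + C = 82.2 - j12.79 Ω = 83.19∠-8.8° Ω.

Z = 82.2 - j12.79 Ω = 83.19∠-8.8° Ω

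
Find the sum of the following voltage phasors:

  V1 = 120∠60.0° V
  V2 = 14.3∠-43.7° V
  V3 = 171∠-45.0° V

Step 1 — Convert each phasor to rectangular form:
  V1 = 120·(cos(60.0°) + j·sin(60.0°)) = 60 + j103.9 V
  V2 = 14.3·(cos(-43.7°) + j·sin(-43.7°)) = 10.34 - j9.88 V
  V3 = 171·(cos(-45.0°) + j·sin(-45.0°)) = 120.9 - j120.9 V
Step 2 — Sum components: V_total = 191.3 - j26.87 V.
Step 3 — Convert to polar: |V_total| = 193.1 V, ∠V_total = -8.0°.

V_total = 193.1∠-8.0° V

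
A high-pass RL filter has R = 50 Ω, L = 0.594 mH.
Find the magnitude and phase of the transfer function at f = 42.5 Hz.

Step 1 — Angular frequency: ω = 2π·42.5 = 267 rad/s.
Step 2 — Transfer function: H(jω) = jωL/(R + jωL).
Step 3 — Numerator jωL = j·0.1586; denominator R + jωL = 50 + j0.1586.
Step 4 — H = 1.006e-05 + j0.003172.
Step 5 — Magnitude: |H| = 0.003172 (-50.0 dB); phase: φ = 89.8°.

|H| = 0.003172 (-50.0 dB), φ = 89.8°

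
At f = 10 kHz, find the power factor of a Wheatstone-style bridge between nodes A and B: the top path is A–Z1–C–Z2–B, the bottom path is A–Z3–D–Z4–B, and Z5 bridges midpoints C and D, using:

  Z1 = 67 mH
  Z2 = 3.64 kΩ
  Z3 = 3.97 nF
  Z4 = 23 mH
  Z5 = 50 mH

Step 1 — Angular frequency: ω = 2π·f = 2π·1e+04 = 6.283e+04 rad/s.
Step 2 — Component impedances:
  Z1: Z = jωL = j·6.283e+04·0.067 = 0 + j4210 Ω
  Z2: Z = R = 3640 Ω
  Z3: Z = 1/(jωC) = -j/(ω·C) = 0 - j4009 Ω
  Z4: Z = jωL = j·6.283e+04·0.023 = 0 + j1445 Ω
  Z5: Z = jωL = j·6.283e+04·0.05 = 0 + j3142 Ω
Step 3 — Bridge requires nodal analysis (the Z5 bridge couples midpoints C and D, so the two paths cannot be reduced to a simple series/parallel combination). Setting node B to ground and injecting 1 A at node A, the 3-node admittance system at A, C, D solves to V_A = Z_AB = 1234 - j7926 Ω = 8022∠-81.2° Ω.
Step 4 — Power factor: PF = cos(φ) = Re(Z)/|Z| = 1234/8022 = 0.1538.
Step 5 — Type: Im(Z) = -7926 ⇒ leading (phase φ = -81.2°).

PF = 0.1538 (leading, φ = -81.2°)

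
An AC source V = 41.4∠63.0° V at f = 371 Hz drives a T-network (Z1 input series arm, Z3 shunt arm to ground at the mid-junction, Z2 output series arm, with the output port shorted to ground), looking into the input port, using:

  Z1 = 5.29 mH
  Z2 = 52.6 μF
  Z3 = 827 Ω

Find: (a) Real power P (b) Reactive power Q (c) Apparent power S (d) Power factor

Step 1 — Angular frequency: ω = 2π·f = 2π·371 = 2331 rad/s.
Step 2 — Component impedances:
  Z1: Z = jωL = j·2331·0.00529 = 0 + j12.33 Ω
  Z2: Z = 1/(jωC) = -j/(ω·C) = 0 - j8.156 Ω
  Z3: Z = R = 827 Ω
Step 3 — With the output port shorted to ground, the output series arm Z2 runs from the junction to ground; the shunt arm Z3 also runs from the junction to ground. They appear in parallel: Z3 || Z2 = 0.08042 - j8.155 Ω.
Step 4 — Series with input arm Z1: Z_in = Z1 + (Z3 || Z2) = 0.08042 + j4.176 Ω = 4.177∠88.9° Ω.
Step 5 — Source phasor: V = 41.4∠63.0° V = 18.8 + j36.89 V.
Step 6 — Current: I = V / Z = 8.916 - j4.329 A = 9.911∠-25.9° A.
Step 7 — Complex power: S = V·I* = 7.9 + j410.2 VA.
Step 8 — Real power: P = Re(S) = 7.9 W.
Step 9 — Reactive power: Q = Im(S) = 410.2 VAR.
Step 10 — Apparent power: |S| = 410.3 VA.
Step 11 — Power factor: PF = P/|S| = 0.01925 (lagging).

(a) P = 7.9 W  (b) Q = 410.2 VAR  (c) S = 410.3 VA  (d) PF = 0.01925 (lagging)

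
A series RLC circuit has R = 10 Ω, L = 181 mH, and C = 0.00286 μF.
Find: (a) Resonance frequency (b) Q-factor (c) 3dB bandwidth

Step 1 — Resonance: ω₀ = 1/√(LC) = 1/√(0.181·2.86e-09) = 4.395e+04 rad/s.
Step 2 — f₀ = ω₀/(2π) = 6995 Hz.
Step 3 — Series Q: Q = ω₀L/R = 4.395e+04·0.181/10 = 795.5.
Step 4 — Bandwidth: Δω = ω₀/Q = 55.25 rad/s; BW = Δω/(2π) = 8.793 Hz.

(a) f₀ = 6995 Hz  (b) Q = 795.5  (c) BW = 8.793 Hz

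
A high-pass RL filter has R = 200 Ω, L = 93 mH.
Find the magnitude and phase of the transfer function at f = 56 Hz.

Step 1 — Angular frequency: ω = 2π·56 = 351.9 rad/s.
Step 2 — Transfer function: H(jω) = jωL/(R + jωL).
Step 3 — Numerator jωL = j·32.72; denominator R + jωL = 200 + j32.72.
Step 4 — H = 0.02607 + j0.1593.
Step 5 — Magnitude: |H| = 0.1615 (-15.8 dB); phase: φ = 80.7°.

|H| = 0.1615 (-15.8 dB), φ = 80.7°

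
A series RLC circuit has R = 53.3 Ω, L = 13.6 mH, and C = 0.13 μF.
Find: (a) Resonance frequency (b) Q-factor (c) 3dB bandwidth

Step 1 — Resonance: ω₀ = 1/√(LC) = 1/√(0.0136·1.3e-07) = 2.378e+04 rad/s.
Step 2 — f₀ = ω₀/(2π) = 3785 Hz.
Step 3 — Series Q: Q = ω₀L/R = 2.378e+04·0.0136/53.3 = 6.068.
Step 4 — Bandwidth: Δω = ω₀/Q = 3919 rad/s; BW = Δω/(2π) = 623.7 Hz.

(a) f₀ = 3785 Hz  (b) Q = 6.068  (c) BW = 623.7 Hz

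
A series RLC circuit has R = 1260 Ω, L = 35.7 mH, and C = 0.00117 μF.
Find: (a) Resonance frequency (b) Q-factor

Step 1 — Resonance condition Im(Z)=0 gives ω₀ = 1/√(LC).
Step 2 — ω₀ = 1/√(0.0357·1.17e-09) = 1.547e+05 rad/s.
Step 3 — f₀ = ω₀/(2π) = 2.463e+04 Hz.
Step 4 — Series Q: Q = ω₀L/R = 1.547e+05·0.0357/1260 = 4.384.

(a) f₀ = 2.463e+04 Hz  (b) Q = 4.384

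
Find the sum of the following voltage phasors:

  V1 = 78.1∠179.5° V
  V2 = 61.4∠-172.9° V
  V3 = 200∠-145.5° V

Step 1 — Convert each phasor to rectangular form:
  V1 = 78.1·(cos(179.5°) + j·sin(179.5°)) = -78.1 + j0.6815 V
  V2 = 61.4·(cos(-172.9°) + j·sin(-172.9°)) = -60.93 - j7.589 V
  V3 = 200·(cos(-145.5°) + j·sin(-145.5°)) = -164.8 - j113.3 V
Step 2 — Sum components: V_total = -303.9 - j120.2 V.
Step 3 — Convert to polar: |V_total| = 326.8 V, ∠V_total = -158.4°.

V_total = 326.8∠-158.4° V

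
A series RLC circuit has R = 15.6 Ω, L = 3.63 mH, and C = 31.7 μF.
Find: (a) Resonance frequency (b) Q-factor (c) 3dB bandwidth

Step 1 — Resonance: ω₀ = 1/√(LC) = 1/√(0.00363·3.17e-05) = 2948 rad/s.
Step 2 — f₀ = ω₀/(2π) = 469.2 Hz.
Step 3 — Series Q: Q = ω₀L/R = 2948·0.00363/15.6 = 0.686.
Step 4 — Bandwidth: Δω = ω₀/Q = 4298 rad/s; BW = Δω/(2π) = 684 Hz.

(a) f₀ = 469.2 Hz  (b) Q = 0.686  (c) BW = 684 Hz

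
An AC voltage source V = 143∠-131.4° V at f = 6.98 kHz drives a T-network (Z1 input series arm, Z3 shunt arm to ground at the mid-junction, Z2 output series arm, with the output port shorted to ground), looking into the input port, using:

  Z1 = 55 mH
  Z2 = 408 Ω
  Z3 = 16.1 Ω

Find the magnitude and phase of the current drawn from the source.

Step 1 — Angular frequency: ω = 2π·f = 2π·6980 = 4.386e+04 rad/s.
Step 2 — Component impedances:
  Z1: Z = jωL = j·4.386e+04·0.055 = 0 + j2412 Ω
  Z2: Z = R = 408 Ω
  Z3: Z = R = 16.1 Ω
Step 3 — With the output port shorted to ground, the output series arm Z2 runs from the junction to ground; the shunt arm Z3 also runs from the junction to ground. They appear in parallel: Z3 || Z2 = 15.49 Ω.
Step 4 — Series with input arm Z1: Z_in = Z1 + (Z3 || Z2) = 15.49 + j2412 Ω = 2412∠89.6° Ω.
Step 5 — Source phasor: V = 143∠-131.4° V = -94.57 - j107.3 V.
Step 6 — Ohm's law: I = V / Z_total = (-94.57 - j107.3) / (15.49 + j2412) = -0.04472 + j0.03892 A.
Step 7 — Convert to polar: |I| = 0.05928 A, ∠I = 139.0°.

I = 0.05928∠139.0° A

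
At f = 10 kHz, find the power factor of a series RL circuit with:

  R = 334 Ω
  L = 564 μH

Step 1 — Angular frequency: ω = 2π·f = 2π·1e+04 = 6.283e+04 rad/s.
Step 2 — Component impedances:
  R: Z = R = 334 Ω
  L: Z = jωL = j·6.283e+04·0.000564 = 0 + j35.44 Ω
Step 3 — Series combination: Z_total = R + L = 334 + j35.44 Ω = 335.9∠6.1° Ω.
Step 4 — Power factor: PF = cos(φ) = Re(Z)/|Z| = 334/335.87 = 0.9944.
Step 5 — Type: Im(Z) = 35.44 ⇒ lagging (phase φ = 6.1°).

PF = 0.9944 (lagging, φ = 6.1°)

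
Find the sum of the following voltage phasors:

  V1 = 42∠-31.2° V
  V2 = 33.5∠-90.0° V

Step 1 — Convert each phasor to rectangular form:
  V1 = 42·(cos(-31.2°) + j·sin(-31.2°)) = 35.93 - j21.76 V
  V2 = 33.5·(cos(-90.0°) + j·sin(-90.0°)) = 0 - j33.5 V
Step 2 — Sum components: V_total = 35.93 - j55.26 V.
Step 3 — Convert to polar: |V_total| = 65.91 V, ∠V_total = -57.0°.

V_total = 65.91∠-57.0° V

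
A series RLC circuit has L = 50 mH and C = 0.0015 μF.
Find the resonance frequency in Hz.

Step 1 — Resonance condition Im(Z)=0 gives ω₀ = 1/√(LC).
Step 2 — ω₀ = 1/√(0.05·1.5e-09) = 1.155e+05 rad/s.
Step 3 — f₀ = ω₀/(2π) = 1.838e+04 Hz.

f₀ = 1.838e+04 Hz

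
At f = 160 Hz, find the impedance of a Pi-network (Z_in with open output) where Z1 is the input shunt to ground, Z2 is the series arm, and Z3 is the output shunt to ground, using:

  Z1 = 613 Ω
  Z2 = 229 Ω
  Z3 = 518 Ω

Step 1 — Angular frequency: ω = 2π·f = 2π·160 = 1005 rad/s.
Step 2 — Component impedances:
  Z1: Z = R = 613 Ω
  Z2: Z = R = 229 Ω
  Z3: Z = R = 518 Ω
Step 3 — With open output, the series arm Z2 and the output shunt Z3 appear in series to ground: Z2 + Z3 = 747 Ω.
Step 4 — Parallel with input shunt Z1: Z_in = Z1 || (Z2 + Z3) = 336.7 Ω = 336.7∠0.0° Ω.

Z = 336.7 Ω = 336.7∠0.0° Ω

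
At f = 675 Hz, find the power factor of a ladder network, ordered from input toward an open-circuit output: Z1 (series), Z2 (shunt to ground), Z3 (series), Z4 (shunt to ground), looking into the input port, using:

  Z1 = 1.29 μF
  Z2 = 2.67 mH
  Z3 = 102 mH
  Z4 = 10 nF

Step 1 — Angular frequency: ω = 2π·f = 2π·675 = 4241 rad/s.
Step 2 — Component impedances:
  Z1: Z = 1/(jωC) = -j/(ω·C) = 0 - j182.8 Ω
  Z2: Z = jωL = j·4241·0.00267 = 0 + j11.32 Ω
  Z3: Z = jωL = j·4241·0.102 = 0 + j432.6 Ω
  Z4: Z = 1/(jωC) = -j/(ω·C) = 0 - j2.358e+04 Ω
Step 3 — Ladder network (open output): work backward from the far end, alternating series and parallel combinations. Z_in = 0 - j171.4 Ω = 171.4∠-90.0° Ω.
Step 4 — Power factor: PF = cos(φ) = Re(Z)/|Z| = 0/171.4 = 0.
Step 5 — Type: Im(Z) = -171.4 ⇒ leading (phase φ = -90.0°).

PF = 0 (leading, φ = -90.0°)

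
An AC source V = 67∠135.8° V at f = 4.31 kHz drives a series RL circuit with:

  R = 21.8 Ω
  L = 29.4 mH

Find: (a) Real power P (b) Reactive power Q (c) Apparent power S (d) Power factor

Step 1 — Angular frequency: ω = 2π·f = 2π·4310 = 2.708e+04 rad/s.
Step 2 — Component impedances:
  R: Z = R = 21.8 Ω
  L: Z = jωL = j·2.708e+04·0.0294 = 0 + j796.2 Ω
Step 3 — Series combination: Z_total = R + L = 21.8 + j796.2 Ω = 796.5∠88.4° Ω.
Step 4 — Source phasor: V = 67∠135.8° V = -48.03 + j46.71 V.
Step 5 — Current: I = V / Z = 0.05697 + j0.06189 A = 0.08412∠47.4° A.
Step 6 — Complex power: S = V·I* = 0.1543 + j5.634 VA.
Step 7 — Real power: P = Re(S) = 0.1543 W.
Step 8 — Reactive power: Q = Im(S) = 5.634 VAR.
Step 9 — Apparent power: |S| = 5.636 VA.
Step 10 — Power factor: PF = P/|S| = 0.02737 (lagging).

(a) P = 0.1543 W  (b) Q = 5.634 VAR  (c) S = 5.636 VA  (d) PF = 0.02737 (lagging)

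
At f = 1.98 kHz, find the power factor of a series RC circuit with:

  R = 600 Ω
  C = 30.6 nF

Step 1 — Angular frequency: ω = 2π·f = 2π·1980 = 1.244e+04 rad/s.
Step 2 — Component impedances:
  R: Z = R = 600 Ω
  C: Z = 1/(jωC) = -j/(ω·C) = 0 - j2627 Ω
Step 3 — Series combination: Z_total = R + C = 600 - j2627 Ω = 2694∠-77.1° Ω.
Step 4 — Power factor: PF = cos(φ) = Re(Z)/|Z| = 600/2694 = 0.2227.
Step 5 — Type: Im(Z) = -2627 ⇒ leading (phase φ = -77.1°).

PF = 0.2227 (leading, φ = -77.1°)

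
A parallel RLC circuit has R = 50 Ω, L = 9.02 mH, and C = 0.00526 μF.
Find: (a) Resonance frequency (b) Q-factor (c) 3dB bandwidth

Step 1 — Resonance: ω₀ = 1/√(LC) = 1/√(0.00902·5.26e-09) = 1.452e+05 rad/s.
Step 2 — f₀ = ω₀/(2π) = 2.311e+04 Hz.
Step 3 — Parallel Q: Q = R/(ω₀L) = 50/(1.452e+05·0.00902) = 0.03818.
Step 4 — Bandwidth: Δω = ω₀/Q = 3.802e+06 rad/s; BW = Δω/(2π) = 6.052e+05 Hz.

(a) f₀ = 2.311e+04 Hz  (b) Q = 0.03818  (c) BW = 6.052e+05 Hz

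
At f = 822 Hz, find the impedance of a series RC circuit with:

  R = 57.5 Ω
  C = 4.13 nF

Step 1 — Angular frequency: ω = 2π·f = 2π·822 = 5165 rad/s.
Step 2 — Component impedances:
  R: Z = R = 57.5 Ω
  C: Z = 1/(jωC) = -j/(ω·C) = 0 - j4.688e+04 Ω
Step 3 — Series combination: Z_total = R + C = 57.5 - j4.688e+04 Ω = 4.688e+04∠-89.9° Ω.

Z = 57.5 - j4.688e+04 Ω = 4.688e+04∠-89.9° Ω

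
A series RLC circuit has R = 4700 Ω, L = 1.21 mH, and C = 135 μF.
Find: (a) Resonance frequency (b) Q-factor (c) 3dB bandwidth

Step 1 — Resonance: ω₀ = 1/√(LC) = 1/√(0.00121·0.000135) = 2474 rad/s.
Step 2 — f₀ = ω₀/(2π) = 393.8 Hz.
Step 3 — Series Q: Q = ω₀L/R = 2474·0.00121/4700 = 0.000637.
Step 4 — Bandwidth: Δω = ω₀/Q = 3.884e+06 rad/s; BW = Δω/(2π) = 6.182e+05 Hz.

(a) f₀ = 393.8 Hz  (b) Q = 0.000637  (c) BW = 6.182e+05 Hz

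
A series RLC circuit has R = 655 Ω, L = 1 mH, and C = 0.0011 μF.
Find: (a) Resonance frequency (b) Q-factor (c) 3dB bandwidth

Step 1 — Resonance: ω₀ = 1/√(LC) = 1/√(0.001·1.1e-09) = 9.535e+05 rad/s.
Step 2 — f₀ = ω₀/(2π) = 1.517e+05 Hz.
Step 3 — Series Q: Q = ω₀L/R = 9.535e+05·0.001/655 = 1.456.
Step 4 — Bandwidth: Δω = ω₀/Q = 6.55e+05 rad/s; BW = Δω/(2π) = 1.042e+05 Hz.

(a) f₀ = 1.517e+05 Hz  (b) Q = 1.456  (c) BW = 1.042e+05 Hz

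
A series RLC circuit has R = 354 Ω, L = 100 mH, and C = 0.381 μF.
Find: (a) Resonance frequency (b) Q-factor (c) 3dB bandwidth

Step 1 — Resonance: ω₀ = 1/√(LC) = 1/√(0.1·3.81e-07) = 5123 rad/s.
Step 2 — f₀ = ω₀/(2π) = 815.4 Hz.
Step 3 — Series Q: Q = ω₀L/R = 5123·0.1/354 = 1.447.
Step 4 — Bandwidth: Δω = ω₀/Q = 3540 rad/s; BW = Δω/(2π) = 563.4 Hz.

(a) f₀ = 815.4 Hz  (b) Q = 1.447  (c) BW = 563.4 Hz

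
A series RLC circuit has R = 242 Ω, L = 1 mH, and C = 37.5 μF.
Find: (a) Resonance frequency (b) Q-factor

Step 1 — Resonance condition Im(Z)=0 gives ω₀ = 1/√(LC).
Step 2 — ω₀ = 1/√(0.001·3.75e-05) = 5164 rad/s.
Step 3 — f₀ = ω₀/(2π) = 821.9 Hz.
Step 4 — Series Q: Q = ω₀L/R = 5164·0.001/242 = 0.02134.

(a) f₀ = 821.9 Hz  (b) Q = 0.02134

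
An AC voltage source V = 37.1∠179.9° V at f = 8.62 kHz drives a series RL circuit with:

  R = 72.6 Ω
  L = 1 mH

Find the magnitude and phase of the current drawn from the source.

Step 1 — Angular frequency: ω = 2π·f = 2π·8620 = 5.416e+04 rad/s.
Step 2 — Component impedances:
  R: Z = R = 72.6 Ω
  L: Z = jωL = j·5.416e+04·0.001 = 0 + j54.16 Ω
Step 3 — Series combination: Z_total = R + L = 72.6 + j54.16 Ω = 90.58∠36.7° Ω.
Step 4 — Source phasor: V = 37.1∠179.9° V = -37.1 + j0.06475 V.
Step 5 — Ohm's law: I = V / Z_total = (-37.1 + j0.06475) / (72.6 + j54.16) = -0.3279 + j0.2455 A.
Step 6 — Convert to polar: |I| = 0.4096 A, ∠I = 143.2°.

I = 0.4096∠143.2° A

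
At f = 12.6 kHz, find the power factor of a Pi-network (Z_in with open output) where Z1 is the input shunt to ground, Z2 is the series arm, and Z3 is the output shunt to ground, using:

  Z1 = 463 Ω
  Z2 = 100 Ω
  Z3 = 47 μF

Step 1 — Angular frequency: ω = 2π·f = 2π·1.26e+04 = 7.917e+04 rad/s.
Step 2 — Component impedances:
  Z1: Z = R = 463 Ω
  Z2: Z = R = 100 Ω
  Z3: Z = 1/(jωC) = -j/(ω·C) = 0 - j0.2688 Ω
Step 3 — With open output, the series arm Z2 and the output shunt Z3 appear in series to ground: Z2 + Z3 = 100 - j0.2688 Ω.
Step 4 — Parallel with input shunt Z1: Z_in = Z1 || (Z2 + Z3) = 82.24 - j0.1818 Ω = 82.24∠-0.1° Ω.
Step 5 — Power factor: PF = cos(φ) = Re(Z)/|Z| = 82.24/82.24 = 1.
Step 6 — Type: Im(Z) = -0.1818 ⇒ leading (phase φ = -0.1°).

PF = 1 (leading, φ = -0.1°)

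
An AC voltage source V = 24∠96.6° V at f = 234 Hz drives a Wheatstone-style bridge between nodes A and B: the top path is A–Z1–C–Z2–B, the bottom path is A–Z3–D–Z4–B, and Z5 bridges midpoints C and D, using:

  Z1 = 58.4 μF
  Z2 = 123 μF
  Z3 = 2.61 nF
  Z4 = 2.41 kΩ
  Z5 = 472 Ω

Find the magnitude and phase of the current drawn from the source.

Step 1 — Angular frequency: ω = 2π·f = 2π·234 = 1470 rad/s.
Step 2 — Component impedances:
  Z1: Z = 1/(jωC) = -j/(ω·C) = 0 - j11.65 Ω
  Z2: Z = 1/(jωC) = -j/(ω·C) = 0 - j5.53 Ω
  Z3: Z = 1/(jωC) = -j/(ω·C) = 0 - j2.606e+05 Ω
  Z4: Z = R = 2410 Ω
  Z5: Z = R = 472 Ω
Step 3 — Bridge requires nodal analysis (the Z5 bridge couples midpoints C and D, so the two paths cannot be reduced to a simple series/parallel combination). Setting node B to ground and injecting 1 A at node A, the 3-node admittance system at A, C, D solves to V_A = Z_AB = 0.01061 - j17.18 Ω = 17.18∠-90.0° Ω.
Step 4 — Source phasor: V = 24∠96.6° V = -2.758 + j23.84 V.
Step 5 — Ohm's law: I = V / Z_total = (-2.758 + j23.84) / (0.01061 - j17.18) = -1.388 - j0.1597 A.
Step 6 — Convert to polar: |I| = 1.397 A, ∠I = -173.4°.

I = 1.397∠-173.4° A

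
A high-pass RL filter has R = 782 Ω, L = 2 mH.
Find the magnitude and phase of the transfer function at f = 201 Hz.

Step 1 — Angular frequency: ω = 2π·201 = 1263 rad/s.
Step 2 — Transfer function: H(jω) = jωL/(R + jωL).
Step 3 — Numerator jωL = j·2.526; denominator R + jωL = 782 + j2.526.
Step 4 — H = 1.043e-05 + j0.00323.
Step 5 — Magnitude: |H| = 0.00323 (-49.8 dB); phase: φ = 89.8°.

|H| = 0.00323 (-49.8 dB), φ = 89.8°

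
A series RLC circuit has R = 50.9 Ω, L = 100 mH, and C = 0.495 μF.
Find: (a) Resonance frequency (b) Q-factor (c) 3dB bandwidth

Step 1 — Resonance: ω₀ = 1/√(LC) = 1/√(0.1·4.95e-07) = 4495 rad/s.
Step 2 — f₀ = ω₀/(2π) = 715.3 Hz.
Step 3 — Series Q: Q = ω₀L/R = 4495·0.1/50.9 = 8.83.
Step 4 — Bandwidth: Δω = ω₀/Q = 509 rad/s; BW = Δω/(2π) = 81.01 Hz.

(a) f₀ = 715.3 Hz  (b) Q = 8.83  (c) BW = 81.01 Hz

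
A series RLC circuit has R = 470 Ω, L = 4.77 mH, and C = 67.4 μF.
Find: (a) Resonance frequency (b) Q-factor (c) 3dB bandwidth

Step 1 — Resonance condition Im(Z)=0 gives ω₀ = 1/√(LC).
Step 2 — ω₀ = 1/√(0.00477·6.74e-05) = 1764 rad/s.
Step 3 — f₀ = ω₀/(2π) = 280.7 Hz.
Step 4 — Series Q: Q = ω₀L/R = 1764·0.00477/470 = 0.0179.
Step 5 — 3dB bandwidth: Δω = ω₀/Q = 9.853e+04 rad/s; BW = Δω/(2π) = 1.568e+04 Hz.

(a) f₀ = 280.7 Hz  (b) Q = 0.0179  (c) BW = 1.568e+04 Hz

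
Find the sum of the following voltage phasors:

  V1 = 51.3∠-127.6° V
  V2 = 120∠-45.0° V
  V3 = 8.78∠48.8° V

Step 1 — Convert each phasor to rectangular form:
  V1 = 51.3·(cos(-127.6°) + j·sin(-127.6°)) = -31.3 - j40.64 V
  V2 = 120·(cos(-45.0°) + j·sin(-45.0°)) = 84.85 - j84.85 V
  V3 = 8.78·(cos(48.8°) + j·sin(48.8°)) = 5.783 + j6.606 V
Step 2 — Sum components: V_total = 59.34 - j118.9 V.
Step 3 — Convert to polar: |V_total| = 132.9 V, ∠V_total = -63.5°.

V_total = 132.9∠-63.5° V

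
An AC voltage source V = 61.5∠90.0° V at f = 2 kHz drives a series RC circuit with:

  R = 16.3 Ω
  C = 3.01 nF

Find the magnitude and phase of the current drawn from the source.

Step 1 — Angular frequency: ω = 2π·f = 2π·2000 = 1.257e+04 rad/s.
Step 2 — Component impedances:
  R: Z = R = 16.3 Ω
  C: Z = 1/(jωC) = -j/(ω·C) = 0 - j2.644e+04 Ω
Step 3 — Series combination: Z_total = R + C = 16.3 - j2.644e+04 Ω = 2.644e+04∠-90.0° Ω.
Step 4 — Source phasor: V = 61.5∠90.0° V = 0 + j61.5 V.
Step 5 — Ohm's law: I = V / Z_total = (0 + j61.5) / (16.3 - j2.644e+04) = -0.002326 + j1.434e-06 A.
Step 6 — Convert to polar: |I| = 0.002326 A, ∠I = 180.0°.

I = 0.002326∠180.0° A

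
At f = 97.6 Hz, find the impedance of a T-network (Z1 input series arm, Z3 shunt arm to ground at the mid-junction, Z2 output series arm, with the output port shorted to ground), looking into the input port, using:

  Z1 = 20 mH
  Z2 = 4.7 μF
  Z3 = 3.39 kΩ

Step 1 — Angular frequency: ω = 2π·f = 2π·97.6 = 613.2 rad/s.
Step 2 — Component impedances:
  Z1: Z = jωL = j·613.2·0.02 = 0 + j12.26 Ω
  Z2: Z = 1/(jωC) = -j/(ω·C) = 0 - j347 Ω
  Z3: Z = R = 3390 Ω
Step 3 — With the output port shorted to ground, the output series arm Z2 runs from the junction to ground; the shunt arm Z3 also runs from the junction to ground. They appear in parallel: Z3 || Z2 = 35.14 - j343.4 Ω.
Step 4 — Series with input arm Z1: Z_in = Z1 + (Z3 || Z2) = 35.14 - j331.1 Ω = 333∠-83.9° Ω.

Z = 35.14 - j331.1 Ω = 333∠-83.9° Ω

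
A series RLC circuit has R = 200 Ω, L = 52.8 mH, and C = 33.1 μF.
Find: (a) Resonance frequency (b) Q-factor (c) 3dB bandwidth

Step 1 — Resonance condition Im(Z)=0 gives ω₀ = 1/√(LC).
Step 2 — ω₀ = 1/√(0.0528·3.31e-05) = 756.4 rad/s.
Step 3 — f₀ = ω₀/(2π) = 120.4 Hz.
Step 4 — Series Q: Q = ω₀L/R = 756.4·0.0528/200 = 0.1997.
Step 5 — 3dB bandwidth: Δω = ω₀/Q = 3788 rad/s; BW = Δω/(2π) = 602.9 Hz.

(a) f₀ = 120.4 Hz  (b) Q = 0.1997  (c) BW = 602.9 Hz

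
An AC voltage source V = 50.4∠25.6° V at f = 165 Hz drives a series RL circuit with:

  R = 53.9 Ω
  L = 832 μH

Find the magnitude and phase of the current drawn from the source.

Step 1 — Angular frequency: ω = 2π·f = 2π·165 = 1037 rad/s.
Step 2 — Component impedances:
  R: Z = R = 53.9 Ω
  L: Z = jωL = j·1037·0.000832 = 0 + j0.8626 Ω
Step 3 — Series combination: Z_total = R + L = 53.9 + j0.8626 Ω = 53.91∠0.9° Ω.
Step 4 — Source phasor: V = 50.4∠25.6° V = 45.45 + j21.78 V.
Step 5 — Ohm's law: I = V / Z_total = (45.45 + j21.78) / (53.9 + j0.8626) = 0.8495 + j0.3904 A.
Step 6 — Convert to polar: |I| = 0.9349 A, ∠I = 24.7°.

I = 0.9349∠24.7° A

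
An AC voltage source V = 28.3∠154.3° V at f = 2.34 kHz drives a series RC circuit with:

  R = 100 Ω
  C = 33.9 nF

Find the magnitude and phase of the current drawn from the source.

Step 1 — Angular frequency: ω = 2π·f = 2π·2340 = 1.47e+04 rad/s.
Step 2 — Component impedances:
  R: Z = R = 100 Ω
  C: Z = 1/(jωC) = -j/(ω·C) = 0 - j2006 Ω
Step 3 — Series combination: Z_total = R + C = 100 - j2006 Ω = 2009∠-87.1° Ω.
Step 4 — Source phasor: V = 28.3∠154.3° V = -25.5 + j12.27 V.
Step 5 — Ohm's law: I = V / Z_total = (-25.5 + j12.27) / (100 - j2006) = -0.006734 - j0.01237 A.
Step 6 — Convert to polar: |I| = 0.01409 A, ∠I = -118.6°.

I = 0.01409∠-118.6° A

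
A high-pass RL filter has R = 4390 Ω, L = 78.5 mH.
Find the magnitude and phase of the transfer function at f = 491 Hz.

Step 1 — Angular frequency: ω = 2π·491 = 3085 rad/s.
Step 2 — Transfer function: H(jω) = jωL/(R + jωL).
Step 3 — Numerator jωL = j·242.2; denominator R + jωL = 4390 + j242.2.
Step 4 — H = 0.003034 + j0.055.
Step 5 — Magnitude: |H| = 0.05508 (-25.2 dB); phase: φ = 86.8°.

|H| = 0.05508 (-25.2 dB), φ = 86.8°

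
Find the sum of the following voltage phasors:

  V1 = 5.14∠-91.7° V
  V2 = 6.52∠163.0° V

Step 1 — Convert each phasor to rectangular form:
  V1 = 5.14·(cos(-91.7°) + j·sin(-91.7°)) = -0.1525 - j5.138 V
  V2 = 6.52·(cos(163.0°) + j·sin(163.0°)) = -6.235 + j1.906 V
Step 2 — Sum components: V_total = -6.388 - j3.231 V.
Step 3 — Convert to polar: |V_total| = 7.158 V, ∠V_total = -153.2°.

V_total = 7.158∠-153.2° V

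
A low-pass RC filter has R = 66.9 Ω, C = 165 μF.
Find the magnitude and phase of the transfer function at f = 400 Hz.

Step 1 — Angular frequency: ω = 2π·400 = 2513 rad/s.
Step 2 — Transfer function: H(jω) = 1/(1 + jωRC).
Step 3 — Denominator: 1 + jωRC = 1 + j·2513·66.9·0.000165 = 1 + j27.74.
Step 4 — H = 0.001298 - j0.036.
Step 5 — Magnitude: |H| = 0.03602 (-28.9 dB); phase: φ = -87.9°.

|H| = 0.03602 (-28.9 dB), φ = -87.9°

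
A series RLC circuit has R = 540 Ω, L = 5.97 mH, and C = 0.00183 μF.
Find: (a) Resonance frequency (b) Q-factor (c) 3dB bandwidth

Step 1 — Resonance: ω₀ = 1/√(LC) = 1/√(0.00597·1.83e-09) = 3.025e+05 rad/s.
Step 2 — f₀ = ω₀/(2π) = 4.815e+04 Hz.
Step 3 — Series Q: Q = ω₀L/R = 3.025e+05·0.00597/540 = 3.345.
Step 4 — Bandwidth: Δω = ω₀/Q = 9.045e+04 rad/s; BW = Δω/(2π) = 1.44e+04 Hz.

(a) f₀ = 4.815e+04 Hz  (b) Q = 3.345  (c) BW = 1.44e+04 Hz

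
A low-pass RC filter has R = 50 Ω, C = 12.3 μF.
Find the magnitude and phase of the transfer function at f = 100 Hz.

Step 1 — Angular frequency: ω = 2π·100 = 628.3 rad/s.
Step 2 — Transfer function: H(jω) = 1/(1 + jωRC).
Step 3 — Denominator: 1 + jωRC = 1 + j·628.3·50·1.23e-05 = 1 + j0.3864.
Step 4 — H = 0.8701 - j0.3362.
Step 5 — Magnitude: |H| = 0.9328 (-0.6 dB); phase: φ = -21.1°.

|H| = 0.9328 (-0.6 dB), φ = -21.1°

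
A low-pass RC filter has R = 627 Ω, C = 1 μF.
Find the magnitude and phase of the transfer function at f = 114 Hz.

Step 1 — Angular frequency: ω = 2π·114 = 716.3 rad/s.
Step 2 — Transfer function: H(jω) = 1/(1 + jωRC).
Step 3 — Denominator: 1 + jωRC = 1 + j·716.3·627·1e-06 = 1 + j0.4491.
Step 4 — H = 0.8322 - j0.3737.
Step 5 — Magnitude: |H| = 0.9122 (-0.8 dB); phase: φ = -24.2°.

|H| = 0.9122 (-0.8 dB), φ = -24.2°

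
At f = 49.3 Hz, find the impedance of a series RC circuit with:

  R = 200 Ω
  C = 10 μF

Step 1 — Angular frequency: ω = 2π·f = 2π·49.3 = 309.8 rad/s.
Step 2 — Component impedances:
  R: Z = R = 200 Ω
  C: Z = 1/(jωC) = -j/(ω·C) = 0 - j322.8 Ω
Step 3 — Series combination: Z_total = R + C = 200 - j322.8 Ω = 379.8∠-58.2° Ω.

Z = 200 - j322.8 Ω = 379.8∠-58.2° Ω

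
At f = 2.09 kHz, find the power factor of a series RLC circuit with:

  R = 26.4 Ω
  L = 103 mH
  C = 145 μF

Step 1 — Angular frequency: ω = 2π·f = 2π·2090 = 1.313e+04 rad/s.
Step 2 — Component impedances:
  R: Z = R = 26.4 Ω
  L: Z = jωL = j·1.313e+04·0.103 = 0 + j1353 Ω
  C: Z = 1/(jωC) = -j/(ω·C) = 0 - j0.5252 Ω
Step 3 — Series combination: Z_total = R + L + C = 26.4 + j1352 Ω = 1352∠88.9° Ω.
Step 4 — Power factor: PF = cos(φ) = Re(Z)/|Z| = 26.4/1352.3 = 0.01952.
Step 5 — Type: Im(Z) = 1352 ⇒ lagging (phase φ = 88.9°).

PF = 0.01952 (lagging, φ = 88.9°)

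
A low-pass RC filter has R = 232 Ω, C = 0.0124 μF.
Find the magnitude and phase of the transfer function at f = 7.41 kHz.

Step 1 — Angular frequency: ω = 2π·7410 = 4.656e+04 rad/s.
Step 2 — Transfer function: H(jω) = 1/(1 + jωRC).
Step 3 — Denominator: 1 + jωRC = 1 + j·4.656e+04·232·1.24e-08 = 1 + j0.1339.
Step 4 — H = 0.9824 - j0.1316.
Step 5 — Magnitude: |H| = 0.9911 (-0.1 dB); phase: φ = -7.6°.

|H| = 0.9911 (-0.1 dB), φ = -7.6°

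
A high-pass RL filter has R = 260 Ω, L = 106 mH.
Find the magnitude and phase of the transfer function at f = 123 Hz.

Step 1 — Angular frequency: ω = 2π·123 = 772.8 rad/s.
Step 2 — Transfer function: H(jω) = jωL/(R + jωL).
Step 3 — Numerator jωL = j·81.92; denominator R + jωL = 260 + j81.92.
Step 4 — H = 0.09031 + j0.2866.
Step 5 — Magnitude: |H| = 0.3005 (-10.4 dB); phase: φ = 72.5°.

|H| = 0.3005 (-10.4 dB), φ = 72.5°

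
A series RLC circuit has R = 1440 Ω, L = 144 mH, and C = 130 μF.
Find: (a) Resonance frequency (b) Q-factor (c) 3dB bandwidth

Step 1 — Resonance condition Im(Z)=0 gives ω₀ = 1/√(LC).
Step 2 — ω₀ = 1/√(0.144·0.00013) = 231.1 rad/s.
Step 3 — f₀ = ω₀/(2π) = 36.78 Hz.
Step 4 — Series Q: Q = ω₀L/R = 231.1·0.144/1440 = 0.02311.
Step 5 — 3dB bandwidth: Δω = ω₀/Q = 1e+04 rad/s; BW = Δω/(2π) = 1592 Hz.

(a) f₀ = 36.78 Hz  (b) Q = 0.02311  (c) BW = 1592 Hz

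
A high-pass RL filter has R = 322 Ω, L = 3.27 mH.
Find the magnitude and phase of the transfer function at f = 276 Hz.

Step 1 — Angular frequency: ω = 2π·276 = 1734 rad/s.
Step 2 — Transfer function: H(jω) = jωL/(R + jωL).
Step 3 — Numerator jωL = j·5.671; denominator R + jωL = 322 + j5.671.
Step 4 — H = 0.00031 + j0.01761.
Step 5 — Magnitude: |H| = 0.01761 (-35.1 dB); phase: φ = 89.0°.

|H| = 0.01761 (-35.1 dB), φ = 89.0°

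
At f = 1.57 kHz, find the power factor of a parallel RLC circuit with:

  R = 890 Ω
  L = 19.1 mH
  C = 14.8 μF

Step 1 — Angular frequency: ω = 2π·f = 2π·1570 = 9865 rad/s.
Step 2 — Component impedances:
  R: Z = R = 890 Ω
  L: Z = jωL = j·9865·0.0191 = 0 + j188.4 Ω
  C: Z = 1/(jωC) = -j/(ω·C) = 0 - j6.849 Ω
Step 3 — Parallel combination: 1/Z_total = 1/R + 1/L + 1/C; Z_total = 0.05676 - j7.107 Ω = 7.108∠-89.5° Ω.
Step 4 — Power factor: PF = cos(φ) = Re(Z)/|Z| = 0.056763/7.1077 = 0.007986.
Step 5 — Type: Im(Z) = -7.107 ⇒ leading (phase φ = -89.5°).

PF = 0.007986 (leading, φ = -89.5°)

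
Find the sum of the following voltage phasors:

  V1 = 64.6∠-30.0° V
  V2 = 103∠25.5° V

Step 1 — Convert each phasor to rectangular form:
  V1 = 64.6·(cos(-30.0°) + j·sin(-30.0°)) = 55.95 - j32.3 V
  V2 = 103·(cos(25.5°) + j·sin(25.5°)) = 92.97 + j44.34 V
Step 2 — Sum components: V_total = 148.9 + j12.04 V.
Step 3 — Convert to polar: |V_total| = 149.4 V, ∠V_total = 4.6°.

V_total = 149.4∠4.6° V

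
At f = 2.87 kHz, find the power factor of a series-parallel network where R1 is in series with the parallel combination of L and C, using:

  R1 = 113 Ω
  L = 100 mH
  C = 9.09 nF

Step 1 — Angular frequency: ω = 2π·f = 2π·2870 = 1.803e+04 rad/s.
Step 2 — Component impedances:
  R1: Z = R = 113 Ω
  L: Z = jωL = j·1.803e+04·0.1 = 0 + j1803 Ω
  C: Z = 1/(jωC) = -j/(ω·C) = 0 - j6101 Ω
Step 3 — Parallel branch: L || C = 1/(1/L + 1/C) = 0 + j2560 Ω.
Step 4 — Series with R1: Z_total = R1 + (L || C) = 113 + j2560 Ω = 2562∠87.5° Ω.
Step 5 — Power factor: PF = cos(φ) = Re(Z)/|Z| = 113/2562.5 = 0.0441.
Step 6 — Type: Im(Z) = 2560 ⇒ lagging (phase φ = 87.5°).

PF = 0.0441 (lagging, φ = 87.5°)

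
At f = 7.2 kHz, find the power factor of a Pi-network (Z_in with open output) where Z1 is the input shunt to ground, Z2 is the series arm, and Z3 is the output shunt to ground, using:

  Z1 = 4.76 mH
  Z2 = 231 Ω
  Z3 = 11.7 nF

Step 1 — Angular frequency: ω = 2π·f = 2π·7200 = 4.524e+04 rad/s.
Step 2 — Component impedances:
  Z1: Z = jωL = j·4.524e+04·0.00476 = 0 + j215.3 Ω
  Z2: Z = R = 231 Ω
  Z3: Z = 1/(jωC) = -j/(ω·C) = 0 - j1889 Ω
Step 3 — With open output, the series arm Z2 and the output shunt Z3 appear in series to ground: Z2 + Z3 = 231 - j1889 Ω.
Step 4 — Parallel with input shunt Z1: Z_in = Z1 || (Z2 + Z3) = 3.751 + j242.5 Ω = 242.5∠89.1° Ω.
Step 5 — Power factor: PF = cos(φ) = Re(Z)/|Z| = 3.751/242.5 = 0.01547.
Step 6 — Type: Im(Z) = 242.5 ⇒ lagging (phase φ = 89.1°).

PF = 0.01547 (lagging, φ = 89.1°)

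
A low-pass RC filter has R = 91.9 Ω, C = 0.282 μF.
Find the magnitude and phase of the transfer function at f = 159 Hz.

Step 1 — Angular frequency: ω = 2π·159 = 999 rad/s.
Step 2 — Transfer function: H(jω) = 1/(1 + jωRC).
Step 3 — Denominator: 1 + jωRC = 1 + j·999·91.9·2.82e-07 = 1 + j0.02589.
Step 4 — H = 0.9993 - j0.02587.
Step 5 — Magnitude: |H| = 0.9997 (-0.0 dB); phase: φ = -1.5°.

|H| = 0.9997 (-0.0 dB), φ = -1.5°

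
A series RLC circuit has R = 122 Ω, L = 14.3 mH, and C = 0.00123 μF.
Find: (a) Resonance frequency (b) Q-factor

Step 1 — Resonance condition Im(Z)=0 gives ω₀ = 1/√(LC).
Step 2 — ω₀ = 1/√(0.0143·1.23e-09) = 2.384e+05 rad/s.
Step 3 — f₀ = ω₀/(2π) = 3.795e+04 Hz.
Step 4 — Series Q: Q = ω₀L/R = 2.384e+05·0.0143/122 = 27.95.

(a) f₀ = 3.795e+04 Hz  (b) Q = 27.95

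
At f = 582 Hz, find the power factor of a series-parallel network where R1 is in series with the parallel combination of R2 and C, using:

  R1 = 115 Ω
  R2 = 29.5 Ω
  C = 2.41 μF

Step 1 — Angular frequency: ω = 2π·f = 2π·582 = 3657 rad/s.
Step 2 — Component impedances:
  R1: Z = R = 115 Ω
  R2: Z = R = 29.5 Ω
  C: Z = 1/(jωC) = -j/(ω·C) = 0 - j113.5 Ω
Step 3 — Parallel branch: R2 || C = 1/(1/R2 + 1/C) = 27.63 - j7.184 Ω.
Step 4 — Series with R1: Z_total = R1 + (R2 || C) = 142.6 - j7.184 Ω = 142.8∠-2.9° Ω.
Step 5 — Power factor: PF = cos(φ) = Re(Z)/|Z| = 142.63/142.81 = 0.9987.
Step 6 — Type: Im(Z) = -7.184 ⇒ leading (phase φ = -2.9°).

PF = 0.9987 (leading, φ = -2.9°)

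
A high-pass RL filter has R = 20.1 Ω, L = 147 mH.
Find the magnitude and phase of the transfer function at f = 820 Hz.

Step 1 — Angular frequency: ω = 2π·820 = 5152 rad/s.
Step 2 — Transfer function: H(jω) = jωL/(R + jωL).
Step 3 — Numerator jωL = j·757.4; denominator R + jωL = 20.1 + j757.4.
Step 4 — H = 0.9993 + j0.02652.
Step 5 — Magnitude: |H| = 0.9996 (-0.0 dB); phase: φ = 1.5°.

|H| = 0.9996 (-0.0 dB), φ = 1.5°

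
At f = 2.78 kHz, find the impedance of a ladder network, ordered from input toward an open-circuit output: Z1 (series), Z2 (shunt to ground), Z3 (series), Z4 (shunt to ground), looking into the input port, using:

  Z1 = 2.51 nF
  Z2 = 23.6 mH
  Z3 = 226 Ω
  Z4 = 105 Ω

Step 1 — Angular frequency: ω = 2π·f = 2π·2780 = 1.747e+04 rad/s.
Step 2 — Component impedances:
  Z1: Z = 1/(jωC) = -j/(ω·C) = 0 - j2.281e+04 Ω
  Z2: Z = jωL = j·1.747e+04·0.0236 = 0 + j412.2 Ω
  Z3: Z = R = 226 Ω
  Z4: Z = R = 105 Ω
Step 3 — Ladder network (open output): work backward from the far end, alternating series and parallel combinations. Z_in = 201.2 - j2.265e+04 Ω = 2.265e+04∠-89.5° Ω.

Z = 201.2 - j2.265e+04 Ω = 2.265e+04∠-89.5° Ω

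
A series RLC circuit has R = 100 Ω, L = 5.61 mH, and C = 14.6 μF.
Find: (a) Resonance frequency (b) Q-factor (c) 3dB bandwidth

Step 1 — Resonance: ω₀ = 1/√(LC) = 1/√(0.00561·1.46e-05) = 3494 rad/s.
Step 2 — f₀ = ω₀/(2π) = 556.1 Hz.
Step 3 — Series Q: Q = ω₀L/R = 3494·0.00561/100 = 0.196.
Step 4 — Bandwidth: Δω = ω₀/Q = 1.783e+04 rad/s; BW = Δω/(2π) = 2837 Hz.

(a) f₀ = 556.1 Hz  (b) Q = 0.196  (c) BW = 2837 Hz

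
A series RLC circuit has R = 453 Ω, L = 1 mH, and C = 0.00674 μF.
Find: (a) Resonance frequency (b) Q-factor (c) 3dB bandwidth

Step 1 — Resonance: ω₀ = 1/√(LC) = 1/√(0.001·6.74e-09) = 3.852e+05 rad/s.
Step 2 — f₀ = ω₀/(2π) = 6.13e+04 Hz.
Step 3 — Series Q: Q = ω₀L/R = 3.852e+05·0.001/453 = 0.8503.
Step 4 — Bandwidth: Δω = ω₀/Q = 4.53e+05 rad/s; BW = Δω/(2π) = 7.21e+04 Hz.

(a) f₀ = 6.13e+04 Hz  (b) Q = 0.8503  (c) BW = 7.21e+04 Hz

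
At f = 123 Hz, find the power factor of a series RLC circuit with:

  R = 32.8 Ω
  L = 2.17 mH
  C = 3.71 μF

Step 1 — Angular frequency: ω = 2π·f = 2π·123 = 772.8 rad/s.
Step 2 — Component impedances:
  R: Z = R = 32.8 Ω
  L: Z = jωL = j·772.8·0.00217 = 0 + j1.677 Ω
  C: Z = 1/(jωC) = -j/(ω·C) = 0 - j348.8 Ω
Step 3 — Series combination: Z_total = R + L + C = 32.8 - j347.1 Ω = 348.6∠-84.6° Ω.
Step 4 — Power factor: PF = cos(φ) = Re(Z)/|Z| = 32.8/348.64 = 0.09408.
Step 5 — Type: Im(Z) = -347.1 ⇒ leading (phase φ = -84.6°).

PF = 0.09408 (leading, φ = -84.6°)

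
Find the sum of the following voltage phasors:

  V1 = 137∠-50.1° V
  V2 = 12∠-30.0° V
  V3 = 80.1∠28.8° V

Step 1 — Convert each phasor to rectangular form:
  V1 = 137·(cos(-50.1°) + j·sin(-50.1°)) = 87.88 - j105.1 V
  V2 = 12·(cos(-30.0°) + j·sin(-30.0°)) = 10.39 - j6 V
  V3 = 80.1·(cos(28.8°) + j·sin(28.8°)) = 70.19 + j38.59 V
Step 2 — Sum components: V_total = 168.5 - j72.51 V.
Step 3 — Convert to polar: |V_total| = 183.4 V, ∠V_total = -23.3°.

V_total = 183.4∠-23.3° V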